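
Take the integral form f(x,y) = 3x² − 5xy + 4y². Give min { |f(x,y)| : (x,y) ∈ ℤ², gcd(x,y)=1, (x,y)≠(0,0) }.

translate: b→1 (≡-5 mod 6), so (3,-5,4)→(3,1,2)
flip: (3,1,2)→(2,-1,3)
reduced (well bottom): (2,-1,3) with a≤c, −a<b≤a
well minimum = a = 2

2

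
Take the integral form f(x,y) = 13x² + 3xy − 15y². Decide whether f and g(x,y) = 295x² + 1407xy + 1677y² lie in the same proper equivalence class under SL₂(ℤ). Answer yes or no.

D₁ = 789, D₂ = 789
river cycle of f (length 8): (-15, 27, 1), (1, 27, -15), (-15, 3, 13), (13, 23, -5), (-5, 27, 3), (3, 27, -5), (-5, 23, 13), (13, 3, -15)
river cycle of g (length 8): (1, 27, -15), (-15, 3, 13), (13, 23, -5), (-5, 27, 3), (3, 27, -5), (-5, 23, 13), (13, 3, -15), (-15, 27, 1)
cycles coincide ⇒ equivalent

yes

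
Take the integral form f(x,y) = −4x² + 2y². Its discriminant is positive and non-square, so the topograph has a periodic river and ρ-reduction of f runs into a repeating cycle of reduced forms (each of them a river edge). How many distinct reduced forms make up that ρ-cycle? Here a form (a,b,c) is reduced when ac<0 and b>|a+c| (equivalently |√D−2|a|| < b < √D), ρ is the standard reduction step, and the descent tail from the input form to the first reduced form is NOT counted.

D = 32, ⌊√D⌋ = 5
descent: ρ → (2,4,-2)  [lands on river]
river: ρ → (-2,4,2)
ρ-cycle length = 2 (tail of 1 descent step not counted)

2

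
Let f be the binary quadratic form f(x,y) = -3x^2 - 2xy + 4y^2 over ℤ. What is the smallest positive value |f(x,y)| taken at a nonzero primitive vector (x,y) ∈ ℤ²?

descent: ρ → (4,2,-3)  [lands on river]
river: ρ → (-3,4,3)
river: ρ → (3,2,-4)
river: ρ → (-4,6,1)
river: ρ → (1,6,-4)
river: ρ → (-4,2,3)
river: ρ → (3,4,-3)
river: ρ → (-3,2,4)
river: ρ → (4,6,-1)
river: ρ → (-1,6,4)
closes: descent 1, river 10
min |a| on river = 1

1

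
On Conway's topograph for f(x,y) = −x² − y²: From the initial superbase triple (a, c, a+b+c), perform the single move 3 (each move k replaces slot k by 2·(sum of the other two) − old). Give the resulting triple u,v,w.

start (-1,-1,-2) = (f(1,0),f(0,1),f(1,1))
replace slot 3: 2·((-1)+(-1)) − (-2) = -2 → (-1,-1,-2)

-1,-1,-2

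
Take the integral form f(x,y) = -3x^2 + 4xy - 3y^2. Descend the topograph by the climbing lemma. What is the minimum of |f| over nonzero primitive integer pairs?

translate: b→2 (≡-4 mod 6), so (3,-4,3)→(3,2,2)
flip: (3,2,2)→(2,-2,3)
translate: b→2 (≡-2 mod 4), so (2,-2,3)→(2,2,3)
reduced (well bottom): (2,2,3) with a≤c, −a<b≤a
well minimum |f| = |-2| = 2 (negative-definite)

2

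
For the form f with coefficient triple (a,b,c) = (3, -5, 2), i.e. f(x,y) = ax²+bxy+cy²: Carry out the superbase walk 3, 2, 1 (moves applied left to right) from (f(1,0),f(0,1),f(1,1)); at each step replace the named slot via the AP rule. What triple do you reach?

start (3,2,0) = (f(1,0),f(0,1),f(1,1))
replace slot 3: 2·(3+2) − 0 = 10 → (3,2,10)
replace slot 2: 2·(3+10) − 2 = 24 → (3,24,10)
replace slot 1: 2·(24+10) − 3 = 65 → (65,24,10)

65,24,10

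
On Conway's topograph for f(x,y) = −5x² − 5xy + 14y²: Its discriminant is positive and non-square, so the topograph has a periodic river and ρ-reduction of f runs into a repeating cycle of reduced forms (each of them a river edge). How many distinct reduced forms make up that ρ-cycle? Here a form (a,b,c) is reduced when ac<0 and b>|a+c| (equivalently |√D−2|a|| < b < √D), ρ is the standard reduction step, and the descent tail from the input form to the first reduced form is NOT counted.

D = 305, ⌊√D⌋ = 17
descent: ρ → (14,5,-5)
descent: ρ → (-5,15,4)  [lands on river]
river: ρ → (4,17,-1)
river: ρ → (-1,17,4)
river: ρ → (4,15,-5)
ρ-cycle length = 4 (tail of 2 descent steps not counted)

4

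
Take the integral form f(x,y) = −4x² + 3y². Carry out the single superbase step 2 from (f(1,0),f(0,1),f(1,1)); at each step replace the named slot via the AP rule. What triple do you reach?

start (-4,3,-1) = (f(1,0),f(0,1),f(1,1))
replace slot 2: 2·((-4)+(-1)) − 3 = -13 → (-4,-13,-1)

-4,-13,-1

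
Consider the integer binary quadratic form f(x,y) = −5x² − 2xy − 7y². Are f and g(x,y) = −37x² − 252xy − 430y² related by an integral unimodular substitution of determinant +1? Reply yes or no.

D₁ = -136, D₂ = -136
f is negative-definite; reduce −f:
−f: reduced (well bottom): (5,2,7) with a≤c, −a<b≤a
flip sign back: reduced form of f is (-5,-2,-7)
g is negative-definite; reduce −g:
−g: translate: b→30 (≡252 mod 74), so (37,252,430)→(37,30,7)
−g: flip: (37,30,7)→(7,-30,37)
−g: translate: b→-2 (≡-30 mod 14), so (7,-30,37)→(7,-2,5)
−g: flip: (7,-2,5)→(5,2,7)
−g: reduced (well bottom): (5,2,7) with a≤c, −a<b≤a
flip sign back: reduced form of g is (-5,-2,-7)
reduced forms (-5, -2, -7) vs (-5, -2, -7) ⇒ equivalent

yes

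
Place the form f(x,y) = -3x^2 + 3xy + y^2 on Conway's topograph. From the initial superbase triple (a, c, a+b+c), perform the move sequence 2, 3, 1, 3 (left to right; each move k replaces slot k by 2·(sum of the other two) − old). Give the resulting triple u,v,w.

start (-3,1,1) = (f(1,0),f(0,1),f(1,1))
replace slot 2: 2·((-3)+1) − 1 = -5 → (-3,-5,1)
replace slot 3: 2·((-3)+(-5)) − 1 = -17 → (-3,-5,-17)
replace slot 1: 2·((-5)+(-17)) − (-3) = -41 → (-41,-5,-17)
replace slot 3: 2·((-41)+(-5)) − (-17) = -75 → (-41,-5,-75)

-41,-5,-75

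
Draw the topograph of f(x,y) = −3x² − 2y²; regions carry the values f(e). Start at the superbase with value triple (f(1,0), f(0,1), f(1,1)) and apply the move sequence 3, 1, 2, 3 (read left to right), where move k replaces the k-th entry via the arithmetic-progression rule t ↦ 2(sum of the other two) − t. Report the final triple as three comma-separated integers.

start (-3,-2,-5) = (f(1,0),f(0,1),f(1,1))
replace slot 3: 2·((-3)+(-2)) − (-5) = -5 → (-3,-2,-5)
replace slot 1: 2·((-2)+(-5)) − (-3) = -11 → (-11,-2,-5)
replace slot 2: 2·((-11)+(-5)) − (-2) = -30 → (-11,-30,-5)
replace slot 3: 2·((-11)+(-30)) − (-5) = -77 → (-11,-30,-77)

-11,-30,-77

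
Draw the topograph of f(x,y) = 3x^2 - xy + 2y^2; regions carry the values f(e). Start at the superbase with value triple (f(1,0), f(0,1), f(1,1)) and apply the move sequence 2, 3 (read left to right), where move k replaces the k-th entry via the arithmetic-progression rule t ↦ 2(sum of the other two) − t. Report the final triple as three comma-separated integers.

start (3,2,4) = (f(1,0),f(0,1),f(1,1))
replace slot 2: 2·(3+4) − 2 = 12 → (3,12,4)
replace slot 3: 2·(3+12) − 4 = 26 → (3,12,26)

3,12,26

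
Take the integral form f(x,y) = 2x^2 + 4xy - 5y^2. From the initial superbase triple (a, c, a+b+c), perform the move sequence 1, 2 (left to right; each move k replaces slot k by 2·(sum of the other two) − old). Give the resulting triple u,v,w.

start (2,-5,1) = (f(1,0),f(0,1),f(1,1))
replace slot 1: 2·((-5)+1) − 2 = -10 → (-10,-5,1)
replace slot 2: 2·((-10)+1) − (-5) = -13 → (-10,-13,1)

-10,-13,1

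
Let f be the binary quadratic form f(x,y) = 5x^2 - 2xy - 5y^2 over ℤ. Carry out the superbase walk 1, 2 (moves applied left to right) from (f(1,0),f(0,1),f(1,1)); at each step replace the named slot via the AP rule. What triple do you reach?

start (5,-5,-2) = (f(1,0),f(0,1),f(1,1))
replace slot 1: 2·((-5)+(-2)) − 5 = -19 → (-19,-5,-2)
replace slot 2: 2·((-19)+(-2)) − (-5) = -37 → (-19,-37,-2)

-19,-37,-2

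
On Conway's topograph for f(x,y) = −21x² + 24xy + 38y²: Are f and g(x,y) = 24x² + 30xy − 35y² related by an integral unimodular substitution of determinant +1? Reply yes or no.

D₁ = 3768, D₂ = 4260
discriminants differ ⇒ not SL₂(ℤ)-equivalent

no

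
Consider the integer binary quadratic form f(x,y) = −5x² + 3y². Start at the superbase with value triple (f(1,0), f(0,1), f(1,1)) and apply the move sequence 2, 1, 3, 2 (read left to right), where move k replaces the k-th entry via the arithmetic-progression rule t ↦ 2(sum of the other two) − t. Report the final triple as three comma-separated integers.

start (-5,3,-2) = (f(1,0),f(0,1),f(1,1))
replace slot 2: 2·((-5)+(-2)) − 3 = -17 → (-5,-17,-2)
replace slot 1: 2·((-17)+(-2)) − (-5) = -33 → (-33,-17,-2)
replace slot 3: 2·((-33)+(-17)) − (-2) = -98 → (-33,-17,-98)
replace slot 2: 2·((-33)+(-98)) − (-17) = -245 → (-33,-245,-98)

-33,-245,-98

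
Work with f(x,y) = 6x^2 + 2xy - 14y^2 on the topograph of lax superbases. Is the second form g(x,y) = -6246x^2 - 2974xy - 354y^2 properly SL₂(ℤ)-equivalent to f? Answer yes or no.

D₁ = 340, D₂ = 340
river cycle of f (length 6): (6, 14, -6), (-6, 10, 10), (10, 10, -6), (-6, 14, 6), (6, 10, -10), (-10, 10, 6)
river cycle of g (length 6): (6, 14, -6), (-6, 10, 10), (10, 10, -6), (-6, 14, 6), (6, 10, -10), (-10, 10, 6)
cycles coincide ⇒ equivalent

yes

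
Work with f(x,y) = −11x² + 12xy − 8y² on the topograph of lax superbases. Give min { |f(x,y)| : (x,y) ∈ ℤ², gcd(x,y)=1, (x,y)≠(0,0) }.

translate: b→10 (≡-12 mod 22), so (11,-12,8)→(11,10,7)
flip: (11,10,7)→(7,-10,11)
translate: b→4 (≡-10 mod 14), so (7,-10,11)→(7,4,8)
reduced (well bottom): (7,4,8) with a≤c, −a<b≤a
well minimum |f| = |-7| = 7 (negative-definite)

7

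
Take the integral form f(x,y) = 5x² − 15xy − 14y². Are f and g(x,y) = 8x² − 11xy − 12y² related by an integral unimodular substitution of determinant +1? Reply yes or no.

D₁ = 505, D₂ = 505
river cycle of f (length 8): (-14, 15, 5), (5, 15, -14), (-14, 13, 6), (6, 11, -16), (-16, 21, 1), (1, 21, -16), (-16, 11, 6), (6, 13, -14)
river cycle of g (length 8): (-12, 11, 8), (8, 21, -2), (-2, 19, 18), (18, 17, -3), (-3, 19, 12), (12, 5, -10), (-10, 15, 7), (7, 13, -12)
cycles differ ⇒ inequivalent

no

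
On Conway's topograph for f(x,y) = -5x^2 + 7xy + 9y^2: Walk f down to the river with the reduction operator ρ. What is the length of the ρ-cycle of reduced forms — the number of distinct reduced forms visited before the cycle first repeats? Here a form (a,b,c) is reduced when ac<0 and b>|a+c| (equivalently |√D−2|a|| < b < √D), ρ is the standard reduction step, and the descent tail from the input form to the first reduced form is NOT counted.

D = 229, ⌊√D⌋ = 15
river: ρ → (9,11,-3)
river: ρ → (-3,13,5)
river: ρ → (5,7,-9)
river: ρ → (-9,11,3)
river: ρ → (3,13,-5)
river: ρ → (-5,7,9)
ρ-cycle length = 6 (tail of 0 descent steps not counted)

6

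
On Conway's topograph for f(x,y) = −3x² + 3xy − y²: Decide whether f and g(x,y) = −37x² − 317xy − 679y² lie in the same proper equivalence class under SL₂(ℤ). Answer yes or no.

D₁ = -3, D₂ = -3
f is negative-definite; reduce −f:
−f: translate: b→3 (≡-3 mod 6), so (3,-3,1)→(3,3,1)
−f: flip: (3,3,1)→(1,-3,3)
−f: translate: b→1 (≡-3 mod 2), so (1,-3,3)→(1,1,1)
−f: reduced (well bottom): (1,1,1) with a≤c, −a<b≤a
flip sign back: reduced form of f is (-1,-1,-1)
g is negative-definite; reduce −g:
−g: translate: b→21 (≡317 mod 74), so (37,317,679)→(37,21,3)
−g: flip: (37,21,3)→(3,-21,37)
−g: translate: b→3 (≡-21 mod 6), so (3,-21,37)→(3,3,1)
−g: flip: (3,3,1)→(1,-3,3)
−g: translate: b→1 (≡-3 mod 2), so (1,-3,3)→(1,1,1)
−g: reduced (well bottom): (1,1,1) with a≤c, −a<b≤a
flip sign back: reduced form of g is (-1,-1,-1)
reduced forms (-1, -1, -1) vs (-1, -1, -1) ⇒ equivalent

yes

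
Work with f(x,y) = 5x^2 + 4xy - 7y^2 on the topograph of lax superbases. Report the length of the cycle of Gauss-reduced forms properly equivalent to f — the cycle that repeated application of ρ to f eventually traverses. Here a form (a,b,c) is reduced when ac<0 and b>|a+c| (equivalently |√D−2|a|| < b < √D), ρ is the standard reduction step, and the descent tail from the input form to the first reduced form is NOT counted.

D = 156, ⌊√D⌋ = 12
river: ρ → (-7,10,2)
river: ρ → (2,10,-7)
river: ρ → (-7,4,5)
river: ρ → (5,6,-6)
river: ρ → (-6,6,5)
river: ρ → (5,4,-7)
ρ-cycle length = 6 (tail of 0 descent steps not counted)

6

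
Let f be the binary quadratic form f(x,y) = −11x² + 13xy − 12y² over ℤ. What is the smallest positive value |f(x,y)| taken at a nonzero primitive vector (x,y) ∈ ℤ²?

translate: b→9 (≡-13 mod 22), so (11,-13,12)→(11,9,10)
flip: (11,9,10)→(10,-9,11)
reduced (well bottom): (10,-9,11) with a≤c, −a<b≤a
well minimum |f| = |-10| = 10 (negative-definite)

10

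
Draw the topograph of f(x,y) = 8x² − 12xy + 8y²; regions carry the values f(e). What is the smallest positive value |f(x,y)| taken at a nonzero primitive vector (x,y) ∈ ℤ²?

translate: b→4 (≡-12 mod 16), so (8,-12,8)→(8,4,4)
flip: (8,4,4)→(4,-4,8)
translate: b→4 (≡-4 mod 8), so (4,-4,8)→(4,4,8)
reduced (well bottom): (4,4,8) with a≤c, −a<b≤a
well minimum = a = 4

4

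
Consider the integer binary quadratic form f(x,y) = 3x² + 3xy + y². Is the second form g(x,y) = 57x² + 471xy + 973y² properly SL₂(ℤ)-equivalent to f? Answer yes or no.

D₁ = -3, D₂ = -3
f: flip: (3,3,1)→(1,-3,3)
f: translate: b→1 (≡-3 mod 2), so (1,-3,3)→(1,1,1)
f: reduced (well bottom): (1,1,1) with a≤c, −a<b≤a
g: translate: b→15 (≡471 mod 114), so (57,471,973)→(57,15,1)
g: flip: (57,15,1)→(1,-15,57)
g: translate: b→1 (≡-15 mod 2), so (1,-15,57)→(1,1,1)
g: reduced (well bottom): (1,1,1) with a≤c, −a<b≤a
reduced forms (1, 1, 1) vs (1, 1, 1) ⇒ equivalent

yes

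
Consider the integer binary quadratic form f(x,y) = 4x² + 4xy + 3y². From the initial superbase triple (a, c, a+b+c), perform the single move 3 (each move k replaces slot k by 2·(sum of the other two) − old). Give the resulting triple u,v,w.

start (4,3,11) = (f(1,0),f(0,1),f(1,1))
replace slot 3: 2·(4+3) − 11 = 3 → (4,3,3)

4,3,3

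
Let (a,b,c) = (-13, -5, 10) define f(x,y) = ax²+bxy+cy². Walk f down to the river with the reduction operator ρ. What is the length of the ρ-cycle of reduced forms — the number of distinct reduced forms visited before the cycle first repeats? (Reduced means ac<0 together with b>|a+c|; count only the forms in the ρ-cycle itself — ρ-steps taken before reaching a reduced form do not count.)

D = 545, ⌊√D⌋ = 23
descent: ρ → (10,5,-13)  [lands on river]
river: ρ → (-13,21,2)
river: ρ → (2,23,-2)
river: ρ → (-2,21,13)
river: ρ → (13,5,-10)
river: ρ → (-10,15,8)
river: ρ → (8,17,-8)
river: ρ → (-8,15,10)
ρ-cycle length = 8 (tail of 1 descent step not counted)

8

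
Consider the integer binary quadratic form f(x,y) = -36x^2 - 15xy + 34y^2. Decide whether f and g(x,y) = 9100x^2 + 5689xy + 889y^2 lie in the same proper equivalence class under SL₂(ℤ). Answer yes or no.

D₁ = 5121, D₂ = 5121
river cycle of f (length 80): (34, 15, -36), (-36, 57, 13), (13, 47, -56), (-56, 65, 4), (4, 71, -5), (-5, 69, 18), (18, 39, -50), (-50, 61, 7), (7, 65, -32), (-32, 63, 9), … (70 more)
river cycle of g (length 80): (34, 15, -36), (-36, 57, 13), (13, 47, -56), (-56, 65, 4), (4, 71, -5), (-5, 69, 18), (18, 39, -50), (-50, 61, 7), (7, 65, -32), (-32, 63, 9), … (70 more)
cycles coincide ⇒ equivalent

yes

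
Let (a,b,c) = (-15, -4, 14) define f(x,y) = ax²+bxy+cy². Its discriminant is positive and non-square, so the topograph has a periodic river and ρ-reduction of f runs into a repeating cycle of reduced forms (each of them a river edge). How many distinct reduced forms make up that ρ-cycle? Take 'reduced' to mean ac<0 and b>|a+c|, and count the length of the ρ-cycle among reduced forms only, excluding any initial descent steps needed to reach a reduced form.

D = 856, ⌊√D⌋ = 29
descent: ρ → (14,4,-15)  [lands on river]
river: ρ → (-15,26,3)
river: ρ → (3,28,-6)
river: ρ → (-6,20,19)
river: ρ → (19,18,-7)
river: ρ → (-7,24,10)
river: ρ → (10,16,-15)
river: ρ → (-15,14,11)
river: ρ → (11,8,-18)
river: ρ → (-18,28,1)
river: ρ → (1,28,-18)
river: ρ → (-18,8,11)
river: ρ → (11,14,-15)
river: ρ → (-15,16,10)
river: ρ → (10,24,-7)
river: ρ → (-7,18,19)
river: ρ → (19,20,-6)
river: ρ → (-6,28,3)
river: ρ → (3,26,-15)
river: ρ → (-15,4,14)
river: ρ → (14,24,-5)
river: ρ → (-5,26,9)
river: ρ → (9,28,-2)
river: ρ → (-2,28,9)
river: ρ → (9,26,-5)
river: ρ → (-5,24,14)
ρ-cycle length = 26 (tail of 1 descent step not counted)

26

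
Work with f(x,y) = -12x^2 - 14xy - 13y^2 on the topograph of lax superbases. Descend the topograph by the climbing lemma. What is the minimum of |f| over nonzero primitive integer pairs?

translate: b→-10 (≡14 mod 24), so (12,14,13)→(12,-10,11)
flip: (12,-10,11)→(11,10,12)
reduced (well bottom): (11,10,12) with a≤c, −a<b≤a
well minimum |f| = |-11| = 11 (negative-definite)

11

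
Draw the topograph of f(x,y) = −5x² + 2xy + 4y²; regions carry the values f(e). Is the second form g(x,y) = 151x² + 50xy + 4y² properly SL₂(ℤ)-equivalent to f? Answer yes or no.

D₁ = 84, D₂ = 84
river cycle of f (length 6): (4, 6, -3), (-3, 6, 4), (4, 2, -5), (-5, 8, 1), (1, 8, -5), (-5, 2, 4)
river cycle of g (length 6): (4, 6, -3), (-3, 6, 4), (4, 2, -5), (-5, 8, 1), (1, 8, -5), (-5, 2, 4)
cycles coincide ⇒ equivalent

yes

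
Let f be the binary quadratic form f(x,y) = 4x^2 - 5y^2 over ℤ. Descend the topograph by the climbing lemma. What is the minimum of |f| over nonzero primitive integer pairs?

descent: ρ → (-5,0,4)
descent: ρ → (4,8,-1)  [lands on river]
river: ρ → (-1,8,4)
closes: descent 2, river 2
min |a| on river = 1

1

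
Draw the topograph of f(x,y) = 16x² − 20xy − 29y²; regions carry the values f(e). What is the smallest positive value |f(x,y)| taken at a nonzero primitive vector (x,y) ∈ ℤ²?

descent: ρ → (-29,20,16)  [lands on river]
river: ρ → (16,44,-5)
river: ρ → (-5,46,7)
river: ρ → (7,38,-29)
closes: descent 1, river 4
min |a| on river = 5

5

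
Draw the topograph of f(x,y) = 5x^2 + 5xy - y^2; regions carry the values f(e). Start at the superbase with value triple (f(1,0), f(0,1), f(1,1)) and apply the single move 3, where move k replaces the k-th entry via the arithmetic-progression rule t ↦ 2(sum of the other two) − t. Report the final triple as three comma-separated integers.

start (5,-1,9) = (f(1,0),f(0,1),f(1,1))
replace slot 3: 2·(5+(-1)) − 9 = -1 → (5,-1,-1)

5,-1,-1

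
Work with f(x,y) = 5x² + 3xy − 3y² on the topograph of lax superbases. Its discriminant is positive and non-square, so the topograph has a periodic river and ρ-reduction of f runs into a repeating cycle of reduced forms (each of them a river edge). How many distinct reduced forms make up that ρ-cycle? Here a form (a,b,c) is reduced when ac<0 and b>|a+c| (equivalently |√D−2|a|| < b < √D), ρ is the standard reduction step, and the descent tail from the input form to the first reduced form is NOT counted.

D = 69, ⌊√D⌋ = 8
river: ρ → (-3,3,5)
river: ρ → (5,7,-1)
river: ρ → (-1,7,5)
river: ρ → (5,3,-3)
ρ-cycle length = 4 (tail of 0 descent steps not counted)

4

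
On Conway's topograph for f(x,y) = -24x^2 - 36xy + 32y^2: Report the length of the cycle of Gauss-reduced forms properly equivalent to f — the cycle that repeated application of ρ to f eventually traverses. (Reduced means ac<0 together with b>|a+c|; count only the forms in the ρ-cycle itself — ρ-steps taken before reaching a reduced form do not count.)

D = 4368, ⌊√D⌋ = 66
descent: ρ → (32,36,-24)  [lands on river]
river: ρ → (-24,60,8)
river: ρ → (8,52,-52)
river: ρ → (-52,52,8)
river: ρ → (8,60,-24)
river: ρ → (-24,36,32)
river: ρ → (32,28,-28)
river: ρ → (-28,28,32)
ρ-cycle length = 8 (tail of 1 descent step not counted)

8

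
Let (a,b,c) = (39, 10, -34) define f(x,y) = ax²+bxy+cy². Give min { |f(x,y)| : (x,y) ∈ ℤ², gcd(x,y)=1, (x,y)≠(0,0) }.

river: ρ → (-34,58,15)
river: ρ → (15,62,-26)
river: ρ → (-26,42,35)
river: ρ → (35,28,-33)
river: ρ → (-33,38,30)
river: ρ → (30,22,-41)
river: ρ → (-41,60,11)
river: ρ → (11,72,-5)
river: ρ → (-5,68,39)
river: ρ → (39,10,-34)
closes: descent 0, river 10
min |a| on river = 5

5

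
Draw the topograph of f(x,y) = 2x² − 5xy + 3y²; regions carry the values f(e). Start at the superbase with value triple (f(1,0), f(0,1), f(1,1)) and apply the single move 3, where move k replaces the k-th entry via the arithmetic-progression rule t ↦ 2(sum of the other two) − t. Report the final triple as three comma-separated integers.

start (2,3,0) = (f(1,0),f(0,1),f(1,1))
replace slot 3: 2·(2+3) − 0 = 10 → (2,3,10)

2,3,10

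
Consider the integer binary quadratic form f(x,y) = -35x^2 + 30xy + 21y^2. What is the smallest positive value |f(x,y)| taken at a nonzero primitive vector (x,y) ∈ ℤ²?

river: ρ → (21,54,-11)
river: ρ → (-11,56,16)
river: ρ → (16,40,-35)
river: ρ → (-35,30,21)
closes: descent 0, river 4
min |a| on river = 11

11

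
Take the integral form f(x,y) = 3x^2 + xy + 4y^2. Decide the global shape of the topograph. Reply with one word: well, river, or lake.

D = b²−4ac = 1² − 4·3·4 = -47
D < 0 ⇒ definite ⇒ every region one sign ⇒ single well

well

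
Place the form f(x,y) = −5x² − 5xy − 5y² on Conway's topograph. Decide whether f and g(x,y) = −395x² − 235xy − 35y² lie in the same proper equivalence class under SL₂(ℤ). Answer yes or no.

D₁ = -75, D₂ = -75
f is negative-definite; reduce −f:
−f: reduced (well bottom): (5,5,5) with a≤c, −a<b≤a
flip sign back: reduced form of f is (-5,-5,-5)
g is negative-definite; reduce −g:
−g: flip: (395,235,35)→(35,-235,395)
−g: translate: b→-25 (≡-235 mod 70), so (35,-235,395)→(35,-25,5)
−g: flip: (35,-25,5)→(5,25,35)
−g: translate: b→5 (≡25 mod 10), so (5,25,35)→(5,5,5)
−g: reduced (well bottom): (5,5,5) with a≤c, −a<b≤a
flip sign back: reduced form of g is (-5,-5,-5)
reduced forms (-5, -5, -5) vs (-5, -5, -5) ⇒ equivalent

yes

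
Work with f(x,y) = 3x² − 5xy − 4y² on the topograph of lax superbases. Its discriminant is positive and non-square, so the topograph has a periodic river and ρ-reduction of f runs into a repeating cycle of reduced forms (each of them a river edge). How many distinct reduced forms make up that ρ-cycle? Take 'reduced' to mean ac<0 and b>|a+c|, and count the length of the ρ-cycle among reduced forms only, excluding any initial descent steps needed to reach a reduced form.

D = 73, ⌊√D⌋ = 8
descent: ρ → (-4,5,3)  [lands on river]
river: ρ → (3,7,-2)
river: ρ → (-2,5,6)
river: ρ → (6,7,-1)
river: ρ → (-1,7,6)
river: ρ → (6,5,-2)
river: ρ → (-2,7,3)
river: ρ → (3,5,-4)
river: ρ → (-4,3,4)
river: ρ → (4,5,-3)
river: ρ → (-3,7,2)
river: ρ → (2,5,-6)
river: ρ → (-6,7,1)
river: ρ → (1,7,-6)
river: ρ → (-6,5,2)
river: ρ → (2,7,-3)
river: ρ → (-3,5,4)
river: ρ → (4,3,-4)
ρ-cycle length = 18 (tail of 1 descent step not counted)

18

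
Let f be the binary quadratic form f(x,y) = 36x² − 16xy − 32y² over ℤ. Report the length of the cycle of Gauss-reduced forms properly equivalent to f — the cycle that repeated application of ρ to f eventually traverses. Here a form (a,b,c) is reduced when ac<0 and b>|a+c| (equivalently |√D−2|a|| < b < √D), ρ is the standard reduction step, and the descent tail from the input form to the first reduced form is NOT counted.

D = 4864, ⌊√D⌋ = 69
descent: ρ → (-32,16,36)  [lands on river]
river: ρ → (36,56,-12)
river: ρ → (-12,64,16)
river: ρ → (16,64,-12)
river: ρ → (-12,56,36)
river: ρ → (36,16,-32)
river: ρ → (-32,48,20)
river: ρ → (20,32,-48)
river: ρ → (-48,64,4)
river: ρ → (4,64,-48)
river: ρ → (-48,32,20)
river: ρ → (20,48,-32)
ρ-cycle length = 12 (tail of 1 descent step not counted)

12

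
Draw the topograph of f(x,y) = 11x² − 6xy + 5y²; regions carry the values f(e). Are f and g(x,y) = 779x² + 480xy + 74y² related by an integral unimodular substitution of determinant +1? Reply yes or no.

D₁ = -184, D₂ = -184
f: flip: (11,-6,5)→(5,6,11)
f: translate: b→-4 (≡6 mod 10), so (5,6,11)→(5,-4,10)
f: reduced (well bottom): (5,-4,10) with a≤c, −a<b≤a
g: flip: (779,480,74)→(74,-480,779)
g: translate: b→-36 (≡-480 mod 148), so (74,-480,779)→(74,-36,5)
g: flip: (74,-36,5)→(5,36,74)
g: translate: b→-4 (≡36 mod 10), so (5,36,74)→(5,-4,10)
g: reduced (well bottom): (5,-4,10) with a≤c, −a<b≤a
reduced forms (5, -4, 10) vs (5, -4, 10) ⇒ equivalent

yes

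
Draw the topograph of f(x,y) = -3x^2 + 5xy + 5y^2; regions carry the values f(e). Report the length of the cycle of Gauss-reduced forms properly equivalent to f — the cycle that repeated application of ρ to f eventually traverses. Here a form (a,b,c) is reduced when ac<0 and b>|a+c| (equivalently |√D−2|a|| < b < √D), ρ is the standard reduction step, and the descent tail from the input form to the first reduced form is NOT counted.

D = 85, ⌊√D⌋ = 9
river: ρ → (5,5,-3)
river: ρ → (-3,7,3)
river: ρ → (3,5,-5)
river: ρ → (-5,5,3)
river: ρ → (3,7,-3)
river: ρ → (-3,5,5)
ρ-cycle length = 6 (tail of 0 descent steps not counted)

6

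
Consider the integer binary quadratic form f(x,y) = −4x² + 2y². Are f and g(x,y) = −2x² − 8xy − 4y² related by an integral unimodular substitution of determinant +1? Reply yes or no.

D₁ = 32, D₂ = 32
river cycle of f (length 2): (2, 4, -2), (-2, 4, 2)
river cycle of g (length 2): (2, 4, -2), (-2, 4, 2)
cycles coincide ⇒ equivalent

yes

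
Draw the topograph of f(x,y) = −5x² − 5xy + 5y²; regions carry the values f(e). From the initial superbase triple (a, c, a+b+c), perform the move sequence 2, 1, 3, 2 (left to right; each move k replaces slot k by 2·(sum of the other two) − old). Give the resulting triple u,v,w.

start (-5,5,-5) = (f(1,0),f(0,1),f(1,1))
replace slot 2: 2·((-5)+(-5)) − 5 = -25 → (-5,-25,-5)
replace slot 1: 2·((-25)+(-5)) − (-5) = -55 → (-55,-25,-5)
replace slot 3: 2·((-55)+(-25)) − (-5) = -155 → (-55,-25,-155)
replace slot 2: 2·((-55)+(-155)) − (-25) = -395 → (-55,-395,-155)

-55,-395,-155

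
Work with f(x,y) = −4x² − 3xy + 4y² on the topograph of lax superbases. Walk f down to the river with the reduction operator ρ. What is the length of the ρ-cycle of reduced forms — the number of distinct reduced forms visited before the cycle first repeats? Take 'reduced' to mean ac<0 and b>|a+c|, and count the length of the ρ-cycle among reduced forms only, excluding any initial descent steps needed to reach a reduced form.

D = 73, ⌊√D⌋ = 8
descent: ρ → (4,3,-4)  [lands on river]
river: ρ → (-4,5,3)
river: ρ → (3,7,-2)
river: ρ → (-2,5,6)
river: ρ → (6,7,-1)
river: ρ → (-1,7,6)
river: ρ → (6,5,-2)
river: ρ → (-2,7,3)
river: ρ → (3,5,-4)
river: ρ → (-4,3,4)
river: ρ → (4,5,-3)
river: ρ → (-3,7,2)
river: ρ → (2,5,-6)
river: ρ → (-6,7,1)
river: ρ → (1,7,-6)
river: ρ → (-6,5,2)
river: ρ → (2,7,-3)
river: ρ → (-3,5,4)
ρ-cycle length = 18 (tail of 1 descent step not counted)

18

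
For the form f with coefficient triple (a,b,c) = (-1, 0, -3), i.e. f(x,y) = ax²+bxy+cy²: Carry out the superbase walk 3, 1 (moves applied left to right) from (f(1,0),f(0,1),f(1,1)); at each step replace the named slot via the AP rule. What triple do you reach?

start (-1,-3,-4) = (f(1,0),f(0,1),f(1,1))
replace slot 3: 2·((-1)+(-3)) − (-4) = -4 → (-1,-3,-4)
replace slot 1: 2·((-3)+(-4)) − (-1) = -13 → (-13,-3,-4)

-13,-3,-4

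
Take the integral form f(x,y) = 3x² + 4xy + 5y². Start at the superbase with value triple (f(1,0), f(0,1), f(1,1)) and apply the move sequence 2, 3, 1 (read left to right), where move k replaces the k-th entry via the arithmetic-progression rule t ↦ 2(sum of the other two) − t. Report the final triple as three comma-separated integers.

start (3,5,12) = (f(1,0),f(0,1),f(1,1))
replace slot 2: 2·(3+12) − 5 = 25 → (3,25,12)
replace slot 3: 2·(3+25) − 12 = 44 → (3,25,44)
replace slot 1: 2·(25+44) − 3 = 135 → (135,25,44)

135,25,44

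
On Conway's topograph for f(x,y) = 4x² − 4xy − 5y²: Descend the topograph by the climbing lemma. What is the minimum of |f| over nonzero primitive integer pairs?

descent: ρ → (-5,4,4)  [lands on river]
river: ρ → (4,4,-5)
river: ρ → (-5,6,3)
river: ρ → (3,6,-5)
closes: descent 1, river 4
min |a| on river = 3

3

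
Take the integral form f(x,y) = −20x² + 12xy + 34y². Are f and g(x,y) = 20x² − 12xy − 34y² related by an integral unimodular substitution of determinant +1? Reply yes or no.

D₁ = 2864, D₂ = 2864
river cycle of f (length 14): (-20, 52, 2), (2, 52, -20), (-20, 28, 26), (26, 24, -22), (-22, 20, 28), (28, 36, -14), (-14, 48, 10), (10, 52, -4), (-4, 52, 10), (10, 48, -14), … (4 more)
river cycle of g (length 14): (20, 28, -26), (-26, 24, 22), (22, 20, -28), (-28, 36, 14), (14, 48, -10), (-10, 52, 4), (4, 52, -10), (-10, 48, 14), (14, 36, -28), (-28, 20, 22), … (4 more)
cycles differ ⇒ inequivalent

no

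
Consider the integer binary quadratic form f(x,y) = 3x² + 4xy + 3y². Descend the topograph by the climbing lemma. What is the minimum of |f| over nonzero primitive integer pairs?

translate: b→-2 (≡4 mod 6), so (3,4,3)→(3,-2,2)
flip: (3,-2,2)→(2,2,3)
reduced (well bottom): (2,2,3) with a≤c, −a<b≤a
well minimum = a = 2

2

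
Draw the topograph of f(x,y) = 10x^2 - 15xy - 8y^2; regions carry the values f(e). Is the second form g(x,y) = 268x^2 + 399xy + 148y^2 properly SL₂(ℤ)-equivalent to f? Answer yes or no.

D₁ = 545, D₂ = 545
river cycle of f (length 8): (-8, 15, 10), (10, 5, -13), (-13, 21, 2), (2, 23, -2), (-2, 21, 13), (13, 5, -10), (-10, 15, 8), (8, 17, -8)
river cycle of g (length 8): (-8, 15, 10), (10, 5, -13), (-13, 21, 2), (2, 23, -2), (-2, 21, 13), (13, 5, -10), (-10, 15, 8), (8, 17, -8)
cycles coincide ⇒ equivalent

yes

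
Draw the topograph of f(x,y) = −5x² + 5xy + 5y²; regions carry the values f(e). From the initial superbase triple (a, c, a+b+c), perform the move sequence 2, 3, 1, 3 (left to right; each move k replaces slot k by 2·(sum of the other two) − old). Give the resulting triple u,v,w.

start (-5,5,5) = (f(1,0),f(0,1),f(1,1))
replace slot 2: 2·((-5)+5) − 5 = -5 → (-5,-5,5)
replace slot 3: 2·((-5)+(-5)) − 5 = -25 → (-5,-5,-25)
replace slot 1: 2·((-5)+(-25)) − (-5) = -55 → (-55,-5,-25)
replace slot 3: 2·((-55)+(-5)) − (-25) = -95 → (-55,-5,-95)

-55,-5,-95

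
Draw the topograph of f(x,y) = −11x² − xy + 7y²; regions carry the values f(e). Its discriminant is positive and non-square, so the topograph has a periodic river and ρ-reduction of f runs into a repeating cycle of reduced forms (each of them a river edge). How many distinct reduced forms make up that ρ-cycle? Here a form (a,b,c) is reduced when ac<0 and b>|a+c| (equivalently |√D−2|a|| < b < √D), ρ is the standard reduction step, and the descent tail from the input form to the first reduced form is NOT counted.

D = 309, ⌊√D⌋ = 17
descent: ρ → (7,15,-3)  [lands on river]
river: ρ → (-3,15,7)
river: ρ → (7,13,-5)
river: ρ → (-5,17,1)
river: ρ → (1,17,-5)
river: ρ → (-5,13,7)
ρ-cycle length = 6 (tail of 1 descent step not counted)

6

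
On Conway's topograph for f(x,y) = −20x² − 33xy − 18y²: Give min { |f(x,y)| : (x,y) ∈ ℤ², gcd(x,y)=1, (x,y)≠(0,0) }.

translate: b→-7 (≡33 mod 40), so (20,33,18)→(20,-7,5)
flip: (20,-7,5)→(5,7,20)
translate: b→-3 (≡7 mod 10), so (5,7,20)→(5,-3,18)
reduced (well bottom): (5,-3,18) with a≤c, −a<b≤a
well minimum |f| = |-5| = 5 (negative-definite)

5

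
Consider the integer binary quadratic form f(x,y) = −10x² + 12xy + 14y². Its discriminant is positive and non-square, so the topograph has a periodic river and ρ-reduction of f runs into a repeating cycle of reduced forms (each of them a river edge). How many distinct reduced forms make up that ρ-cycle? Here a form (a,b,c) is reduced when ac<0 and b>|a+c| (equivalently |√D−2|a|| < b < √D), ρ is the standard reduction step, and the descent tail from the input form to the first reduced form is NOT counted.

D = 704, ⌊√D⌋ = 26
river: ρ → (14,16,-8)
river: ρ → (-8,16,14)
river: ρ → (14,12,-10)
river: ρ → (-10,8,16)
river: ρ → (16,24,-2)
river: ρ → (-2,24,16)
river: ρ → (16,8,-10)
river: ρ → (-10,12,14)
ρ-cycle length = 8 (tail of 0 descent steps not counted)

8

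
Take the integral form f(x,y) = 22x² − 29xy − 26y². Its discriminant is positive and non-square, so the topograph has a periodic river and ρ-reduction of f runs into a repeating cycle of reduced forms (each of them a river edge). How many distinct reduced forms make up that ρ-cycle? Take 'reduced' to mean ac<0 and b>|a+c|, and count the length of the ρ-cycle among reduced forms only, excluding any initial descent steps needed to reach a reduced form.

D = 3129, ⌊√D⌋ = 55
descent: ρ → (-26,29,22)  [lands on river]
river: ρ → (22,15,-33)
river: ρ → (-33,51,4)
river: ρ → (4,53,-20)
river: ρ → (-20,27,30)
river: ρ → (30,33,-17)
river: ρ → (-17,35,28)
river: ρ → (28,21,-24)
river: ρ → (-24,27,25)
river: ρ → (25,23,-26)
ρ-cycle length = 10 (tail of 1 descent step not counted)

10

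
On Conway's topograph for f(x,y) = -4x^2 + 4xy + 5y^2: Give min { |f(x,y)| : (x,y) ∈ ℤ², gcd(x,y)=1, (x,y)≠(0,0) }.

river: ρ → (5,6,-3)
river: ρ → (-3,6,5)
river: ρ → (5,4,-4)
river: ρ → (-4,4,5)
closes: descent 0, river 4
min |a| on river = 3

3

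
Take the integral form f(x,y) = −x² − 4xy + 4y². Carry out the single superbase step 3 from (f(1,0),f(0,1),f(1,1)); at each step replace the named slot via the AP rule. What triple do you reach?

start (-1,4,-1) = (f(1,0),f(0,1),f(1,1))
replace slot 3: 2·((-1)+4) − (-1) = 7 → (-1,4,7)

-1,4,7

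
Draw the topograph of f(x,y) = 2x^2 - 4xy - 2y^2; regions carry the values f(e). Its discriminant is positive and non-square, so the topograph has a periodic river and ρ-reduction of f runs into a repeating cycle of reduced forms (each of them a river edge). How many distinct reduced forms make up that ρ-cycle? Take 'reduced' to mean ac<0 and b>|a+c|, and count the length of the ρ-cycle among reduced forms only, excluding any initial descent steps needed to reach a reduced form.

D = 32, ⌊√D⌋ = 5
descent: ρ → (-2,4,2)  [lands on river]
river: ρ → (2,4,-2)
ρ-cycle length = 2 (tail of 1 descent step not counted)

2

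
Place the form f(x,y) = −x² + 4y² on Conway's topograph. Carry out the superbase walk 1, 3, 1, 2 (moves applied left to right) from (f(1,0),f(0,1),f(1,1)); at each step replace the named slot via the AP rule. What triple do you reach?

start (-1,4,3) = (f(1,0),f(0,1),f(1,1))
replace slot 1: 2·(4+3) − (-1) = 15 → (15,4,3)
replace slot 3: 2·(15+4) − 3 = 35 → (15,4,35)
replace slot 1: 2·(4+35) − 15 = 63 → (63,4,35)
replace slot 2: 2·(63+35) − 4 = 192 → (63,192,35)

63,192,35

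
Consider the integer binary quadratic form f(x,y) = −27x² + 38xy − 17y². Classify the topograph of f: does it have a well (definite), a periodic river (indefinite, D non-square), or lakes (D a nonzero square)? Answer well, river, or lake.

D = b²−4ac = 38² − 4·(-27)·(-17) = -392
D < 0 ⇒ definite ⇒ every region one sign ⇒ single well

well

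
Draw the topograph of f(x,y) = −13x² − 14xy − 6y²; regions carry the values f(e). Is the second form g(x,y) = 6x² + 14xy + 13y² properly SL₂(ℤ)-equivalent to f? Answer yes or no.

D₁ = -116, D₂ = -116
f is negative-definite; reduce −f:
−f: translate: b→-12 (≡14 mod 26), so (13,14,6)→(13,-12,5)
−f: flip: (13,-12,5)→(5,12,13)
−f: translate: b→2 (≡12 mod 10), so (5,12,13)→(5,2,6)
−f: reduced (well bottom): (5,2,6) with a≤c, −a<b≤a
flip sign back: reduced form of f is (-5,-2,-6)
g: translate: b→2 (≡14 mod 12), so (6,14,13)→(6,2,5)
g: flip: (6,2,5)→(5,-2,6)
g: reduced (well bottom): (5,-2,6) with a≤c, −a<b≤a
reduced forms (-5, -2, -6) vs (5, -2, 6) ⇒ inequivalent

no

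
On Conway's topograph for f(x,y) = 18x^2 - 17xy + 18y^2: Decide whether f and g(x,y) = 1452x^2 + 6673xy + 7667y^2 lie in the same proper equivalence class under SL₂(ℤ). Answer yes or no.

D₁ = -1007, D₂ = -1007
f: flip: (18,-17,18)→(18,17,18)
f: reduced (well bottom): (18,17,18) with a≤c, −a<b≤a
g: translate: b→865 (≡6673 mod 2904), so (1452,6673,7667)→(1452,865,129)
g: flip: (1452,865,129)→(129,-865,1452)
g: translate: b→-91 (≡-865 mod 258), so (129,-865,1452)→(129,-91,18)
g: flip: (129,-91,18)→(18,91,129)
g: translate: b→-17 (≡91 mod 36), so (18,91,129)→(18,-17,18)
g: flip: (18,-17,18)→(18,17,18)
g: reduced (well bottom): (18,17,18) with a≤c, −a<b≤a
reduced forms (18, 17, 18) vs (18, 17, 18) ⇒ equivalent

yes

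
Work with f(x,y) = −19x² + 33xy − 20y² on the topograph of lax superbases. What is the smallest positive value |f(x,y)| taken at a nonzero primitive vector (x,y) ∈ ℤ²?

translate: b→5 (≡-33 mod 38), so (19,-33,20)→(19,5,6)
flip: (19,5,6)→(6,-5,19)
reduced (well bottom): (6,-5,19) with a≤c, −a<b≤a
well minimum |f| = |-6| = 6 (negative-definite)

6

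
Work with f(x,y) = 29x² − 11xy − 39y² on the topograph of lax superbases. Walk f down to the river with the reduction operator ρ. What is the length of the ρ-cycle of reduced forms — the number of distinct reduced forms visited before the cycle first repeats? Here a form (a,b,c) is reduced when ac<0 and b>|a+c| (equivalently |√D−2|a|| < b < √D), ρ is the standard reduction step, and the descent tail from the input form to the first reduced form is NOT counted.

D = 4645, ⌊√D⌋ = 68
descent: ρ → (-39,11,29)  [lands on river]
river: ρ → (29,47,-21)
river: ρ → (-21,37,39)
river: ρ → (39,41,-19)
river: ρ → (-19,35,45)
river: ρ → (45,55,-9)
river: ρ → (-9,53,51)
river: ρ → (51,49,-11)
river: ρ → (-11,61,21)
river: ρ → (21,65,-5)
river: ρ → (-5,65,21)
river: ρ → (21,61,-11)
river: ρ → (-11,49,51)
river: ρ → (51,53,-9)
river: ρ → (-9,55,45)
river: ρ → (45,35,-19)
river: ρ → (-19,41,39)
river: ρ → (39,37,-21)
river: ρ → (-21,47,29)
river: ρ → (29,11,-39)
river: ρ → (-39,67,1)
river: ρ → (1,67,-39)
ρ-cycle length = 22 (tail of 1 descent step not counted)

22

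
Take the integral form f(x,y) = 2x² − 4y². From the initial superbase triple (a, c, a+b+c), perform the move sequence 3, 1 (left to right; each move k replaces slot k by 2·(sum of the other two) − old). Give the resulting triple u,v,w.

start (2,-4,-2) = (f(1,0),f(0,1),f(1,1))
replace slot 3: 2·(2+(-4)) − (-2) = -2 → (2,-4,-2)
replace slot 1: 2·((-4)+(-2)) − 2 = -14 → (-14,-4,-2)

-14,-4,-2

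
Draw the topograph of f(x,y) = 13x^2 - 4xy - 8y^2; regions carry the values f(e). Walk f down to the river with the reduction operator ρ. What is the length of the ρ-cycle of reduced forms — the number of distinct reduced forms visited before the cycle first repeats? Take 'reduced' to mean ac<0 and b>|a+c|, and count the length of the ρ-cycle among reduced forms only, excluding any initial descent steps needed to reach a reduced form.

D = 432, ⌊√D⌋ = 20
descent: ρ → (-8,20,1)  [lands on river]
river: ρ → (1,20,-8)
river: ρ → (-8,12,9)
river: ρ → (9,6,-11)
river: ρ → (-11,16,4)
river: ρ → (4,16,-11)
river: ρ → (-11,6,9)
river: ρ → (9,12,-8)
ρ-cycle length = 8 (tail of 1 descent step not counted)

8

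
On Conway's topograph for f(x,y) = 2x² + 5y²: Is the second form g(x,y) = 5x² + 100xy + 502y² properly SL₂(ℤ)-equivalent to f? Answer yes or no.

D₁ = -40, D₂ = -40
f: reduced (well bottom): (2,0,5) with a≤c, −a<b≤a
g: translate: b→0 (≡100 mod 10), so (5,100,502)→(5,0,2)
g: flip: (5,0,2)→(2,0,5)
g: reduced (well bottom): (2,0,5) with a≤c, −a<b≤a
reduced forms (2, 0, 5) vs (2, 0, 5) ⇒ equivalent

yes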